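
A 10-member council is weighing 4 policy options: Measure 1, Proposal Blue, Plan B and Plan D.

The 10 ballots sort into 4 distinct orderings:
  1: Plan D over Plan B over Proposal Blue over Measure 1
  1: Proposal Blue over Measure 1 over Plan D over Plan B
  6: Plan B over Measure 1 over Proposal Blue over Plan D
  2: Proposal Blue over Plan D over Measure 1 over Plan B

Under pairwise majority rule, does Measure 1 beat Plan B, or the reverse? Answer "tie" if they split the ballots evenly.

Plan B

Ballots ranking Measure 1 above Plan B: 1 + 2 = 3.
Ballots ranking Plan B above Measure 1: 10 − 3 = 7.
Plan B wins the head-to-head 7–3.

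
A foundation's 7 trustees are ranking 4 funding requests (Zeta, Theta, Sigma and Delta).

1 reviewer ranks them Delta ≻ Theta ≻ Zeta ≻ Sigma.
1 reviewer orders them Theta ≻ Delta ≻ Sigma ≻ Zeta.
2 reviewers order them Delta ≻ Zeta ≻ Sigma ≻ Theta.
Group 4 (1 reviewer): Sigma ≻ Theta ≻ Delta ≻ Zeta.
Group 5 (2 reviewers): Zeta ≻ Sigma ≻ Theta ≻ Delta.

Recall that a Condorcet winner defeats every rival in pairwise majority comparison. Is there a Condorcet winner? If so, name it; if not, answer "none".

Check each pair by majority over 7 ballots:
Zeta vs Theta: 4 to 3, Zeta.
Zeta vs Sigma: 5 to 2, Zeta.
Zeta vs Delta: 2 for Zeta, 5 for Delta — Delta by 5–2.
Theta vs Sigma: Theta is ranked higher on 1+1 = 2 ballots, Sigma on 5. Sigma wins 5–2.
Theta vs Delta: Theta is ranked higher on 1+1+2 = 4 ballots, Delta on 3. Theta wins 4–3.
Sigma vs Delta: Sigma preferred on 1+2 = 3 ballots; Delta wins 4–3.
No project is unbeaten: Zeta loses to Delta; Theta loses to Zeta; Sigma loses to Zeta; Delta loses to Theta. In particular Zeta beats Theta beats Delta beats Zeta is a majority cycle — no Condorcet winner exists.

none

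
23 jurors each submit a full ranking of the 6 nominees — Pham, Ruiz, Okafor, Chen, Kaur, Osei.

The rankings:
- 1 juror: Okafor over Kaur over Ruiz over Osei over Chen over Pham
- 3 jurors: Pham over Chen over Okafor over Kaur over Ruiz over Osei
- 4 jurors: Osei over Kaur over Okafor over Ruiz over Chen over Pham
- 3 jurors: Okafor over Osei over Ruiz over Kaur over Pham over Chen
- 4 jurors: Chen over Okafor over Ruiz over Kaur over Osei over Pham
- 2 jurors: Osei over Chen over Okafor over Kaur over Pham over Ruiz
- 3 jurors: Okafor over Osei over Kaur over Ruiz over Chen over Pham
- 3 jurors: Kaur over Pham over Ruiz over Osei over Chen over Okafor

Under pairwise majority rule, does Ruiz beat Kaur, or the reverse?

Ballots ranking Ruiz above Kaur: 3 + 4 = 7.
Ballots ranking Kaur above Ruiz: 23 − 7 = 16.
Kaur wins the head-to-head 16–7.

Kaur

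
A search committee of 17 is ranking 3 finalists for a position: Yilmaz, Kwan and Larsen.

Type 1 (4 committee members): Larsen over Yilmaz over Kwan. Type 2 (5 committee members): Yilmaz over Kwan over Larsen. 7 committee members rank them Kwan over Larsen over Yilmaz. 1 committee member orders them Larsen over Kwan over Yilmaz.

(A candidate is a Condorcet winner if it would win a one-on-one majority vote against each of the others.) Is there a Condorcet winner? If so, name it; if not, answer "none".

none

Check each pair by majority over 17 ballots:
Yilmaz–Kwan: Yilmaz 9–8.
Yilmaz–Larsen: Larsen 12–5.
Kwan–Larsen: Kwan 12–5.
Each candidate drops at least one matchup (Yilmaz loses to Larsen; Kwan loses to Yilmaz; Larsen loses to Kwan); the cycle Yilmaz → Kwan → Larsen → Yilmaz rules out a Condorcet winner.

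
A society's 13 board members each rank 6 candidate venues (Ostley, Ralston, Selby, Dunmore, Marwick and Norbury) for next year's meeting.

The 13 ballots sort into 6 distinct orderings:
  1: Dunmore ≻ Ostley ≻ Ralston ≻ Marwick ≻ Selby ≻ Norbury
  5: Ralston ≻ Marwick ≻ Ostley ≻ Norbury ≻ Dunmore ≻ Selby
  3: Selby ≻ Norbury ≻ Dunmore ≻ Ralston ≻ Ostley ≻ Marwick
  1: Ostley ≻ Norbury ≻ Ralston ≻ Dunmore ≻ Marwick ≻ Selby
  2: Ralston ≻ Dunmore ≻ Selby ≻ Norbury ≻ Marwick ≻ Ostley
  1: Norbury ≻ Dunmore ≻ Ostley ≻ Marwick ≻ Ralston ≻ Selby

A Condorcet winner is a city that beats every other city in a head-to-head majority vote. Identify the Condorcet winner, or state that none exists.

Ralston

Head-to-head results (13 organisers):
Ostley vs Ralston: Ostley is ranked higher on 1+1+1 = 3 ballots, Ralston on 10. Ralston wins 10–3.
Ostley vs Selby: 1+5+1+1 = 8 for Ostley, 5 for Selby — Ostley by 8–5.
Ostley vs Dunmore: Ostley is ranked higher on 5+1 = 6 ballots, Dunmore on 7. Dunmore wins 7–6.
Ostley vs Marwick: Ostley is ranked higher on 1+3+1+1 = 6 ballots, Marwick on 7. Marwick wins 7–6.
Ostley vs Norbury: 7 to 6, Ostley.
Ralston vs Selby: Ralston preferred on 1+5+1+2+1 = 10 ballots; Ralston wins 10–3.
Ralston vs Dunmore: Ralston preferred on 5+1+2 = 8 ballots; Ralston wins 8–5.
Ralston vs Marwick: 1+5+3+1+2 = 12 for Ralston, 1 for Marwick — Ralston by 12–1.
Ralston vs Norbury: 8 to 5, Ralston.
Selby vs Dunmore: 3 to 10, Dunmore.
Selby vs Marwick: 3+2 = 5 for Selby, 8 for Marwick — Marwick by 8–5.
Selby vs Norbury: Selby preferred on 1+3+2 = 6 ballots; Norbury wins 7–6.
Dunmore vs Marwick: Dunmore is ranked higher on 1+3+1+2+1 = 8 ballots, Marwick on 5. Dunmore wins 8–5.
Dunmore vs Norbury: 3 to 10, Norbury.
Marwick vs Norbury: 1+5 = 6 for Marwick, 7 for Norbury — Norbury by 7–6.
Ralston defeats every rival head-to-head and is the Condorcet winner.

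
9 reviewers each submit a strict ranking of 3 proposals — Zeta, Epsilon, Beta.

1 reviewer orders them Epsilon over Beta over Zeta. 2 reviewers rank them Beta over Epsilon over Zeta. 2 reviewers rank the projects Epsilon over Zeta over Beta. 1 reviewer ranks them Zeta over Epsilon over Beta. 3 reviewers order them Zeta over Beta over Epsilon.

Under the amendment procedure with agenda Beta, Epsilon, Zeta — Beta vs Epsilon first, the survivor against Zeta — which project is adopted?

Zeta

Round 1: Beta vs Epsilon — 5–4, Beta advances.
Round 2: Beta vs Zeta — 3–6, Zeta advances.
Zeta survives the agenda.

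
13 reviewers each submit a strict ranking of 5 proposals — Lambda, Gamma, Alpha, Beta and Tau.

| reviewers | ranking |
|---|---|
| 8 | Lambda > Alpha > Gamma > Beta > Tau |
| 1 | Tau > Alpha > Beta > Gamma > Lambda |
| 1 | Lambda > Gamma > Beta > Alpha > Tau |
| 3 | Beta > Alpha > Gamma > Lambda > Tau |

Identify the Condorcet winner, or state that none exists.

Head-to-head results (13 reviewers):
Lambda vs Gamma: Lambda, 9–4.
Lambda vs Alpha: 9 to 4, Lambda.
Lambda vs Beta: Lambda preferred on 8+1 = 9 ballots; Lambda wins 9–4.
Lambda vs Tau: Lambda preferred on 8+1+3 = 12 ballots; Lambda wins 12–1.
Gamma vs Alpha: Alpha wins 12–1.
Gamma–Beta: Gamma 9–4.
Gamma vs Tau: Gamma wins 12–1.
Alpha–Beta: Alpha 9–4.
Alpha vs Tau: Alpha wins 12–1.
Beta vs Tau: Beta wins 12–1.
Only Lambda has no losses; Lambda is the Condorcet winner.

Lambda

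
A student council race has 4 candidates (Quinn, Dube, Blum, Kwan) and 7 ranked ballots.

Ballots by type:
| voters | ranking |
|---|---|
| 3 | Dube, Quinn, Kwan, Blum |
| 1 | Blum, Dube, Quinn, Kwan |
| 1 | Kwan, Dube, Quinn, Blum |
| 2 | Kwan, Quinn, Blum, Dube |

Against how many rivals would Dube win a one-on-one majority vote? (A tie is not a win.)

3

Dube against each rival (7 voters):
Dube vs Quinn: Dube, 5–2.
Dube vs Blum: Dube is ranked higher on 3+1 = 4 ballots, Blum on 3. Dube wins 4–3.
Dube vs Kwan: Dube preferred on 3+1 = 4 ballots; Dube wins 4–3.
Dube beats Quinn, Blum, Kwan — 3 pairwise wins.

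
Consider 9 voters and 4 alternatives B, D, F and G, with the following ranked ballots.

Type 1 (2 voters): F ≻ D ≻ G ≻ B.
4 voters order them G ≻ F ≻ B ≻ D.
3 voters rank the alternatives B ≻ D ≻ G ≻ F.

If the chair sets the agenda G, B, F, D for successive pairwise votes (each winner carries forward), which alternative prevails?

D

Round 1: G vs B — 6–3, G advances.
Round 2: G vs F — 7–2, G advances.
Round 3: G vs D — 4–5, D advances.
The agenda winner is D.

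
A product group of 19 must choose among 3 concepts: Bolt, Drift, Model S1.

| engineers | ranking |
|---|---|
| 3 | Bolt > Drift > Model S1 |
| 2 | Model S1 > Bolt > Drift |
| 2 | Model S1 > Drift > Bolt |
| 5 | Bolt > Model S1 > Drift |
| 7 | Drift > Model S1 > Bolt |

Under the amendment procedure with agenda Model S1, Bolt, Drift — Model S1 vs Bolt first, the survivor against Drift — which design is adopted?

Round 1: Model S1 vs Bolt — 11–8, Model S1 advances.
Round 2: Model S1 vs Drift — 9–10, Drift advances.
The agenda winner is Drift.

Drift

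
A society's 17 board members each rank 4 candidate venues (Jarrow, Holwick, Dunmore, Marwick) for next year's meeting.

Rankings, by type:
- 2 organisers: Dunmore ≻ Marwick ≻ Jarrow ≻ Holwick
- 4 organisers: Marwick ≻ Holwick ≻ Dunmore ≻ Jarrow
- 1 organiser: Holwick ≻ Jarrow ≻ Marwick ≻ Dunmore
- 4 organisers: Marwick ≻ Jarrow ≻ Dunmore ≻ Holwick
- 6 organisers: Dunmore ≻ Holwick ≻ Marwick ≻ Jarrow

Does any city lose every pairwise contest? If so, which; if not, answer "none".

Head-to-head results (17 organisers):
Jarrow vs Holwick: Holwick wins 11–6.
Jarrow vs Dunmore: Dunmore, 12–5.
Jarrow vs Marwick: Marwick, 16–1.
Holwick vs Dunmore: 4+1 = 5 for Holwick, 12 for Dunmore — Dunmore by 12–5.
Holwick–Marwick: Marwick 10–7.
Dunmore vs Marwick: Dunmore is ranked higher on 2+6 = 8 ballots, Marwick on 9. Marwick wins 9–8.
Only Jarrow has no wins; Jarrow is the Condorcet loser.

Jarrow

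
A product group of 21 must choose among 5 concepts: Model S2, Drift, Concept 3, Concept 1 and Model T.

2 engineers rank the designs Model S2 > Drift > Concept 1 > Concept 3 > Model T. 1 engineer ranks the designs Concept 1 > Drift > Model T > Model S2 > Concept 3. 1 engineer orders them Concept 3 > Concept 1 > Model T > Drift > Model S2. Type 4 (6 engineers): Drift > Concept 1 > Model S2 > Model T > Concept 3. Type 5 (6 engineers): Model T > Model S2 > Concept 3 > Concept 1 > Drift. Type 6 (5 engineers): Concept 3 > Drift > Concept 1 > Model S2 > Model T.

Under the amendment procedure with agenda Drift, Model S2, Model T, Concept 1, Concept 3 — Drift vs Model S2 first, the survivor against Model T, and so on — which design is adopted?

Round 1: Drift vs Model S2 — 13–8, Drift advances.
Round 2: Drift vs Model T — 14–7, Drift advances.
Round 3: Drift vs Concept 1 — 13–8, Drift advances.
Round 4: Drift vs Concept 3 — 9–12, Concept 3 advances.
Concept 3 survives the agenda.

Concept 3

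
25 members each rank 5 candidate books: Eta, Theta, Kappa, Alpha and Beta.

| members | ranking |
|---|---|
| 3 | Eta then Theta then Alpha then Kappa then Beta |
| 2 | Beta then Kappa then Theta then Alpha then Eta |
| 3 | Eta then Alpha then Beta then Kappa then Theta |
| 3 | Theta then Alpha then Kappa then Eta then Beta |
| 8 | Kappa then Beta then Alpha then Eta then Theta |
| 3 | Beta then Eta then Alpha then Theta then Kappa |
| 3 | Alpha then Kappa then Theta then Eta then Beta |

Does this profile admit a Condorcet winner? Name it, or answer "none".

Check each pair by majority over 25 ballots:
Eta vs Theta: Eta, 17–8.
Eta–Kappa: Kappa 16–9.
Eta–Alpha: Alpha 16–9.
Eta vs Beta: Beta, 13–12.
Theta–Kappa: Kappa 16–9.
Theta–Alpha: Alpha 17–8.
Theta vs Beta: Beta, 16–9.
Kappa vs Alpha: Alpha, 15–10.
Kappa vs Beta: Kappa, 17–8.
Alpha–Beta: Beta 13–12.
Every book loses at least once (Eta loses to Kappa; Theta loses to Eta; Kappa loses to Alpha; Alpha loses to Beta; Beta loses to Kappa). The majority relation contains the cycle Kappa beats Beta beats Alpha beats Kappa, so there is no Condorcet winner.

none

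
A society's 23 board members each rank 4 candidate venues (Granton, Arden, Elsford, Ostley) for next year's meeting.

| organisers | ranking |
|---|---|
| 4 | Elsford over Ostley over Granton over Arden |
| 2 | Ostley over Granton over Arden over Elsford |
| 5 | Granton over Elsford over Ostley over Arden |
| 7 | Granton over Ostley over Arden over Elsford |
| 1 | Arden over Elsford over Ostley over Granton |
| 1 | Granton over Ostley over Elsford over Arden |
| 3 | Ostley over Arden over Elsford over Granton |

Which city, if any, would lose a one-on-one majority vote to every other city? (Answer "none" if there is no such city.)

Elsford

Pairwise majorities:
Granton vs Arden: Granton preferred on 4+2+5+7+1 = 19 ballots; Granton wins 19–4.
Granton vs Elsford: Granton is ranked higher on 2+5+7+1 = 15 ballots, Elsford on 8. Granton wins 15–8.
Granton–Ostley: Granton 13–10.
Arden vs Elsford: Arden preferred on 2+7+1+3 = 13 ballots; Arden wins 13–10.
Arden vs Ostley: Ostley, 22–1.
Elsford vs Ostley: 10 to 13, Ostley.
Elsford is beaten in every head-to-head and is the Condorcet loser.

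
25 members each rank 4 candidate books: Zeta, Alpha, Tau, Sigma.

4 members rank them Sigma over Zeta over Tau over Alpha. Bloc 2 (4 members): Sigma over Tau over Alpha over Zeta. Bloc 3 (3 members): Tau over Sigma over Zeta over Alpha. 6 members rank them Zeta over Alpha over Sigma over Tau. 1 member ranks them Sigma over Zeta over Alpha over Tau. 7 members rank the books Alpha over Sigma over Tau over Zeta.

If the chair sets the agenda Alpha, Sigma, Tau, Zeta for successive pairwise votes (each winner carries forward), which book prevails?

Zeta

Round 1: Alpha vs Sigma — 13–12, Alpha advances.
Round 2: Alpha vs Tau — 14–11, Alpha advances.
Round 3: Alpha vs Zeta — 11–14, Zeta advances.
Zeta survives the agenda.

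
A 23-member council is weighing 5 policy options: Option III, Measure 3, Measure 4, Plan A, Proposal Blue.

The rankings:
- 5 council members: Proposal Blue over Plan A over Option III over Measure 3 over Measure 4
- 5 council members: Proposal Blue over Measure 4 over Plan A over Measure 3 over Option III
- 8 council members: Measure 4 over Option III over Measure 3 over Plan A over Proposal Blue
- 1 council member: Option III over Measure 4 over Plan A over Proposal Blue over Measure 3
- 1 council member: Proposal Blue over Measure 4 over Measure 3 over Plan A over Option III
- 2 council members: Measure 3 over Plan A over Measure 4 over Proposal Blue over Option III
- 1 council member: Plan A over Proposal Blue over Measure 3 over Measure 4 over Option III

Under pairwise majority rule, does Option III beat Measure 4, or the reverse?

Ballots ranking Option III above Measure 4: 5 + 1 = 6.
Ballots ranking Measure 4 above Option III: 23 − 6 = 17.
Measure 4 wins the head-to-head 17–6.

Measure 4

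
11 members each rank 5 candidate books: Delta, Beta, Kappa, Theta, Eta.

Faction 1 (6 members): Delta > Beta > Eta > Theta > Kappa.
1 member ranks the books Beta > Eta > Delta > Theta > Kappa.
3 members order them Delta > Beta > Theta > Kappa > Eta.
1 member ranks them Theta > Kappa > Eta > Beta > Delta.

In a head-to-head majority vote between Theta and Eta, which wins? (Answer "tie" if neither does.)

Eta

Ballots ranking Theta above Eta: 3 + 1 = 4.
Ballots ranking Eta above Theta: 11 − 4 = 7.
Eta wins the head-to-head 7–4.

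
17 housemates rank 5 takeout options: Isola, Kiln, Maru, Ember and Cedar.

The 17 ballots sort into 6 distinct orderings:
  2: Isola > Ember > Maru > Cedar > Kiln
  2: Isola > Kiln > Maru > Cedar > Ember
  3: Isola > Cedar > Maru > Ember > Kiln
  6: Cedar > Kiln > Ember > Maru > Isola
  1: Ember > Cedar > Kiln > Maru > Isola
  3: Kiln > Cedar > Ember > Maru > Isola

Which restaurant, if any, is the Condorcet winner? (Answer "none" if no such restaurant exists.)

Head-to-head results (17 friends):
Isola–Kiln: Kiln 10–7.
Isola vs Maru: Maru wins 10–7.
Isola vs Ember: Ember wins 10–7.
Isola–Cedar: Cedar 10–7.
Kiln–Maru: Kiln 12–5.
Kiln vs Ember: Kiln wins 11–6.
Kiln vs Cedar: Cedar wins 12–5.
Maru–Ember: Ember 12–5.
Maru vs Cedar: Cedar, 13–4.
Ember vs Cedar: Cedar, 14–3.
Cedar defeats every rival head-to-head and is the Condorcet winner.

Cedar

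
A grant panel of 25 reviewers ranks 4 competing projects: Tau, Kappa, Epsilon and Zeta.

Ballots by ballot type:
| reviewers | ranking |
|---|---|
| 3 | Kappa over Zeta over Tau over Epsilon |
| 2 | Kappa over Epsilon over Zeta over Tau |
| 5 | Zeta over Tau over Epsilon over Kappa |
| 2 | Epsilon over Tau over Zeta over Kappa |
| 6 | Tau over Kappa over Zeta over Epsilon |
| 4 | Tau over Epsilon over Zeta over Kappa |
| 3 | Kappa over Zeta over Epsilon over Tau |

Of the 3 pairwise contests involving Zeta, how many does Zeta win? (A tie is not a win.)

Zeta against each rival (25 reviewers):
Zeta vs Tau: 3+2+5+3 = 13 for Zeta, 12 for Tau — Zeta by 13–12.
Zeta vs Kappa: Kappa, 14–11.
Zeta vs Epsilon: Zeta preferred on 3+5+6+3 = 17 ballots; Zeta wins 17–8.
Zeta beats Tau, Epsilon; loses to Kappa — 2 pairwise wins.

2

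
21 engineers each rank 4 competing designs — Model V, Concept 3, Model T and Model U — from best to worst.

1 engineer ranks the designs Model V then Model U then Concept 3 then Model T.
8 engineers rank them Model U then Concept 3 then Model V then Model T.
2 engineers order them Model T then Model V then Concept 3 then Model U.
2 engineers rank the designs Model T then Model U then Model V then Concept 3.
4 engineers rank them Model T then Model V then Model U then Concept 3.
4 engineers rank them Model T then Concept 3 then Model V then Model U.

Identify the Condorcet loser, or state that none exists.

none

Pairwise majorities:
Model V–Concept 3: Concept 3 12–9.
Model V vs Model T: 1+8 = 9 for Model V, 12 for Model T — Model T by 12–9.
Model V–Model U: Model V 11–10.
Concept 3 vs Model T: Concept 3 preferred on 1+8 = 9 ballots; Model T wins 12–9.
Concept 3–Model U: Model U 15–6.
Model T vs Model U: Model T wins 12–9.
Every design wins at least one matchup (Model V beats Model U; Concept 3 beats Model V; Model T beats Model V; Model U beats Concept 3), so there is no Condorcet loser.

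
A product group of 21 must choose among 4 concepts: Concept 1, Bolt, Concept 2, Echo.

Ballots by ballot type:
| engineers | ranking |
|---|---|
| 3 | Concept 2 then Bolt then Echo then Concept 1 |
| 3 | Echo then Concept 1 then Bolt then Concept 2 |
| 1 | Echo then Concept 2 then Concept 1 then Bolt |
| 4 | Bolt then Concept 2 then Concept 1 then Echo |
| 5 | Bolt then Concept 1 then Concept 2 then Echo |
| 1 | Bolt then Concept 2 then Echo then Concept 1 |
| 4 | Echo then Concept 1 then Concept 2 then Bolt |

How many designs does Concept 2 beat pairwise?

Concept 2 against each rival (21 engineers):
Concept 2 vs Concept 1: Concept 1, 12–9.
Concept 2 vs Bolt: Concept 2 preferred on 3+1+4 = 8 ballots; Bolt wins 13–8.
Concept 2 vs Echo: Concept 2 wins 13–8.
Concept 2 beats Echo; loses to Concept 1, Bolt — 1 pairwise win.

1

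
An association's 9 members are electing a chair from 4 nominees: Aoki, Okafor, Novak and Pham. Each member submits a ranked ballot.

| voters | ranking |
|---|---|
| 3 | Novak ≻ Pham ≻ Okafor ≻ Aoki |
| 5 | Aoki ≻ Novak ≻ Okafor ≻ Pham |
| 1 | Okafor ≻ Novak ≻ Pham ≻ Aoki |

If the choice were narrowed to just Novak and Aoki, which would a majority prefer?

Ballots ranking Novak above Aoki: 3 + 1 = 4.
Ballots ranking Aoki above Novak: 9 − 4 = 5.
Aoki wins the head-to-head 5–4.

Aoki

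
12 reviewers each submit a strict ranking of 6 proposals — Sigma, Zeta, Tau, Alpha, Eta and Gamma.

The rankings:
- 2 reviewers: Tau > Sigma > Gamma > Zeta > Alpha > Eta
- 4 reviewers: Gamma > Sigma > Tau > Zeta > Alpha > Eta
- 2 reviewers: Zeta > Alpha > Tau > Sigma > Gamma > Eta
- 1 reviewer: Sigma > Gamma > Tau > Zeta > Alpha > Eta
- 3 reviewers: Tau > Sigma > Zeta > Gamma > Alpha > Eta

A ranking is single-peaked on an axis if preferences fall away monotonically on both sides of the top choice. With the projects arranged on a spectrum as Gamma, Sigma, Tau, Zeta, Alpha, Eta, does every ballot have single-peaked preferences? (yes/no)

Axis positions: Gamma=1, Sigma=2, Tau=3, Zeta=4, Alpha=5, Eta=6.
Faction 1 (peak Tau at position 3): ranking walks positions 3-2-1-4-5-6, expanding outward from the peak — single-peaked.
Faction 2 (peak Gamma at position 1): ranking walks positions 1-2-3-4-5-6, expanding outward from the peak — single-peaked.
Faction 3 (peak Zeta at position 4): ranking walks positions 4-5-3-2-1-6, expanding outward from the peak — single-peaked.
Faction 4 (peak Sigma at position 2): ranking walks positions 2-1-3-4-5-6, expanding outward from the peak — single-peaked.
Faction 5 (peak Tau at position 3): ranking walks positions 3-2-4-1-5-6, expanding outward from the peak — single-peaked.
Every ranking is single-peaked on this axis.

yes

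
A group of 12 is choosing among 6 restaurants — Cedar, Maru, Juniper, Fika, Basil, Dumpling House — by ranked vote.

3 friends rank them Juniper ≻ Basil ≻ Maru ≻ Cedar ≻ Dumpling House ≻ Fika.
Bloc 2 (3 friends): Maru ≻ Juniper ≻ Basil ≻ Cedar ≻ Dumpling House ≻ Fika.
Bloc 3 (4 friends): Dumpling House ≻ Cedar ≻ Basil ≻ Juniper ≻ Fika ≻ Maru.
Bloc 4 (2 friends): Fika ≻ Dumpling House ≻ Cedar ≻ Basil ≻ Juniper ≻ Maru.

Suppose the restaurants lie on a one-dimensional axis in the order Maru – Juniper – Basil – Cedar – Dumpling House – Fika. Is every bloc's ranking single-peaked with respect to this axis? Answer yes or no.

yes

Axis positions: Maru=1, Juniper=2, Basil=3, Cedar=4, Dumpling House=5, Fika=6.
Bloc 1 (peak Juniper at position 2): ranking walks positions 2-3-1-4-5-6, expanding outward from the peak — single-peaked.
Bloc 2 (peak Maru at position 1): ranking walks positions 1-2-3-4-5-6, expanding outward from the peak — single-peaked.
Bloc 3 (peak Dumpling House at position 5): ranking walks positions 5-4-3-2-6-1, expanding outward from the peak — single-peaked.
Bloc 4 (peak Fika at position 6): ranking walks positions 6-5-4-3-2-1, expanding outward from the peak — single-peaked.
Every ranking is single-peaked on this axis.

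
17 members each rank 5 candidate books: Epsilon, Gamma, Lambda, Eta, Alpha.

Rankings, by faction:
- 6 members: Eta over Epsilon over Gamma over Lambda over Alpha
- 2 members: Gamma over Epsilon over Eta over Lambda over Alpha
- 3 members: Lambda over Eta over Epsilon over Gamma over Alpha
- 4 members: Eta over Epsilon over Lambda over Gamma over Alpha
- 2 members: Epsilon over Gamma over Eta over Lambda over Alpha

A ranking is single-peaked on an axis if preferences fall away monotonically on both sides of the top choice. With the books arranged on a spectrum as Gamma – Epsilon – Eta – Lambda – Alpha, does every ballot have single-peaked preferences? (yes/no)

Axis positions: Gamma=1, Epsilon=2, Eta=3, Lambda=4, Alpha=5.
Faction 1 (peak Eta at position 3): ranking walks positions 3-2-1-4-5, expanding outward from the peak — single-peaked.
Faction 2 (peak Gamma at position 1): ranking walks positions 1-2-3-4-5, expanding outward from the peak — single-peaked.
Faction 3 (peak Lambda at position 4): ranking walks positions 4-3-2-1-5, expanding outward from the peak — single-peaked.
Faction 4 (peak Eta at position 3): ranking walks positions 3-2-4-1-5, expanding outward from the peak — single-peaked.
Faction 5 (peak Epsilon at position 2): ranking walks positions 2-1-3-4-5, expanding outward from the peak — single-peaked.
Every ranking is single-peaked on this axis.

yes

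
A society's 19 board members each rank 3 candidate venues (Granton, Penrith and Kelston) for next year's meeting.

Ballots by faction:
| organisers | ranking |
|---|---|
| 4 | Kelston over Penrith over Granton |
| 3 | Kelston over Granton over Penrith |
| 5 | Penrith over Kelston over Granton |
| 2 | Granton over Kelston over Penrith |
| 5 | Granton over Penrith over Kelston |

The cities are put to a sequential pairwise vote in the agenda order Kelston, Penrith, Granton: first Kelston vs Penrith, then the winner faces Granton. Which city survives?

Granton

Round 1: Kelston vs Penrith — 9–10, Penrith advances.
Round 2: Penrith vs Granton — 9–10, Granton advances.
Granton survives the agenda.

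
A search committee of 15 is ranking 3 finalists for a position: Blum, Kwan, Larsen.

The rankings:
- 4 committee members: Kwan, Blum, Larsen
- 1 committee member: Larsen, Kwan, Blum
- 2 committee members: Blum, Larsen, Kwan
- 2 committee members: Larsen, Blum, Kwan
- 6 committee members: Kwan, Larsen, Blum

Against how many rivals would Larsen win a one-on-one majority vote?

Larsen against each rival (15 committee members):
Larsen vs Blum: Larsen, 9–6.
Larsen vs Kwan: Larsen preferred on 1+2+2 = 5 ballots; Kwan wins 10–5.
Larsen beats Blum; loses to Kwan — 1 pairwise win.

1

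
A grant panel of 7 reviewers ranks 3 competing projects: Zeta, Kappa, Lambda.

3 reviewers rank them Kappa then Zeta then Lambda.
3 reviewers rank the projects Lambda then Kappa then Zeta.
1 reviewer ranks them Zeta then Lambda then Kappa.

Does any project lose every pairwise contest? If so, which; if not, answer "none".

none

Head-to-head results (7 reviewers):
Zeta vs Kappa: Zeta preferred on 1 ballot; Kappa wins 6–1.
Zeta vs Lambda: 4 to 3, Zeta.
Kappa vs Lambda: Kappa preferred on 3 ballots; Lambda wins 4–3.
Each project has at least one pairwise win (Zeta beats Lambda; Kappa beats Zeta; Lambda beats Kappa) — no Condorcet loser.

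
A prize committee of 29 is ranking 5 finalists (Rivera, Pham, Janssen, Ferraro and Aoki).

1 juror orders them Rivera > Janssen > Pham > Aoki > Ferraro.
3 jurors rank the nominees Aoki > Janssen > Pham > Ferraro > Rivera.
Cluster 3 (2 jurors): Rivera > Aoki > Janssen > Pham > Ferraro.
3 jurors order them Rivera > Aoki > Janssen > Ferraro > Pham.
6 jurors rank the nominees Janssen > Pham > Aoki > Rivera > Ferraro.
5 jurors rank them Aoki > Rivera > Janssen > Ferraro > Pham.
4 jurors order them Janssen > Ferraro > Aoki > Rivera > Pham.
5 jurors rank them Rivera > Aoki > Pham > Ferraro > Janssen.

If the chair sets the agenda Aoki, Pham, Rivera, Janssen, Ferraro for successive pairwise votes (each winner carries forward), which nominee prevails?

Aoki

Round 1: Aoki vs Pham — 22–7, Aoki advances.
Round 2: Aoki vs Rivera — 18–11, Aoki advances.
Round 3: Aoki vs Janssen — 18–11, Aoki advances.
Round 4: Aoki vs Ferraro — 25–4, Aoki advances.
Aoki survives the agenda.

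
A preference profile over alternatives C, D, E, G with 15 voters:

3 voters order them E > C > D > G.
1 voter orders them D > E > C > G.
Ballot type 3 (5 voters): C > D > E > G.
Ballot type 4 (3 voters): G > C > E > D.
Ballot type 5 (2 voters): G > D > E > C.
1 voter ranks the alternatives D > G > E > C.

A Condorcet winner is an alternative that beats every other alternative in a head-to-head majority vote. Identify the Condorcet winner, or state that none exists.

C

Head-to-head results (15 voters):
C vs D: 11 to 4, C.
C vs E: C is ranked higher on 5+3 = 8 ballots, E on 7. C wins 8–7.
C vs G: C is ranked higher on 3+1+5 = 9 ballots, G on 6. C wins 9–6.
D vs E: 9 to 6, D.
D vs G: D is ranked higher on 3+1+5+1 = 10 ballots, G on 5. D wins 10–5.
E vs G: E preferred on 3+1+5 = 9 ballots; E wins 9–6.
C beats each of D, E, G — C is the Condorcet winner.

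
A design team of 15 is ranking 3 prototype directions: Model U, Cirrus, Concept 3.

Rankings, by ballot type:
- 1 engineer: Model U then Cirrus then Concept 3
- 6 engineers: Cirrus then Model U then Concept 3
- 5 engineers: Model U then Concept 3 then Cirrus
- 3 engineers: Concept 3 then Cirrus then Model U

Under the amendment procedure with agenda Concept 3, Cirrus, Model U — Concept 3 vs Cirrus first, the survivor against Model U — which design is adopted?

Round 1: Concept 3 vs Cirrus — 8–7, Concept 3 advances.
Round 2: Concept 3 vs Model U — 3–12, Model U advances.
The agenda winner is Model U.

Model U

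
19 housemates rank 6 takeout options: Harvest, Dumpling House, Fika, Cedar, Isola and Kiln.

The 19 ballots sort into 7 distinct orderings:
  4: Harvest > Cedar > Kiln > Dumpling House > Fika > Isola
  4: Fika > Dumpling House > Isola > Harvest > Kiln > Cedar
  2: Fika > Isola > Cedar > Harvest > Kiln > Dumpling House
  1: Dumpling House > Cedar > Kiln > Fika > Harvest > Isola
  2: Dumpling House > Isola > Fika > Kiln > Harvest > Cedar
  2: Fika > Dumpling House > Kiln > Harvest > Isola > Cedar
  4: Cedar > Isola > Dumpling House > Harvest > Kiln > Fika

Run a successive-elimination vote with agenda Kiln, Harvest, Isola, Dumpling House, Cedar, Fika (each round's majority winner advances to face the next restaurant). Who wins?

Fika

Round 1: Kiln vs Harvest — 5–14, Harvest advances.
Round 2: Harvest vs Isola — 7–12, Isola advances.
Round 3: Isola vs Dumpling House — 6–13, Dumpling House advances.
Round 4: Dumpling House vs Cedar — 9–10, Cedar advances.
Round 5: Cedar vs Fika — 9–10, Fika advances.
The agenda winner is Fika.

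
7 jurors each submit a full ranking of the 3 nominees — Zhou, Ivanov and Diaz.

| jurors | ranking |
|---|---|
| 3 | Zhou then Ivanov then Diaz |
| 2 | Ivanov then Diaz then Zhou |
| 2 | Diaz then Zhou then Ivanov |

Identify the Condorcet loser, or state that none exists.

none

Pairwise majorities:
Zhou vs Ivanov: Zhou is ranked higher on 3+2 = 5 ballots, Ivanov on 2. Zhou wins 5–2.
Zhou vs Diaz: Zhou preferred on 3 ballots; Diaz wins 4–3.
Ivanov vs Diaz: Ivanov, 5–2.
No nominee is winless: Zhou beats Ivanov; Ivanov beats Diaz; Diaz beats Zhou. There is no Condorcet loser.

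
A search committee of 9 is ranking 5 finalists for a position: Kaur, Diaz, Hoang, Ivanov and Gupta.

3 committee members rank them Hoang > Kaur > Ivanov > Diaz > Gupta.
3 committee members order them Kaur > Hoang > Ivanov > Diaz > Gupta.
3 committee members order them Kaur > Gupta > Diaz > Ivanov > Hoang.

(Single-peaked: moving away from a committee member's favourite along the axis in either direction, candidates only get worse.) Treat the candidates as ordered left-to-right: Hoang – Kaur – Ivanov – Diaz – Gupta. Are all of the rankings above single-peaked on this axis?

Axis positions: Hoang=1, Kaur=2, Ivanov=3, Diaz=4, Gupta=5.
Group 1 (peak Hoang at position 1): ranking walks positions 1-2-3-4-5, expanding outward from the peak — single-peaked.
Group 2 (peak Kaur at position 2): ranking walks positions 2-1-3-4-5, expanding outward from the peak — single-peaked.
Group 3: ranking walks positions 2-5-4-3-1; Gupta is ranked above Ivanov even though Ivanov lies between Gupta and the peak Kaur on the axis — preferences dip and rise again. Not single-peaked.
Group 3 violates single-peakedness, so the profile is not single-peaked on this axis.

no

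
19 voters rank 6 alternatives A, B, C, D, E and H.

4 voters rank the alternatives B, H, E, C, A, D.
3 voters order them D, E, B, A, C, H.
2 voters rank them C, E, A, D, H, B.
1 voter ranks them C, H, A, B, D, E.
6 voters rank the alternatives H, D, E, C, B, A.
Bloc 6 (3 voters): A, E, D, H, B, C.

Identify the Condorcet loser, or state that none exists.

Pairwise majorities:
A vs B: B, 13–6.
A vs C: A preferred on 3+3 = 6 ballots; C wins 13–6.
A vs D: A wins 10–9.
A vs E: E wins 15–4.
A vs H: A preferred on 3+2+3 = 8 ballots; H wins 11–8.
B vs C: B is ranked higher on 4+3+3 = 10 ballots, C on 9. B wins 10–9.
B vs D: D wins 14–5.
B vs E: B preferred on 4+1 = 5 ballots; E wins 14–5.
B vs H: 7 to 12, H.
C vs D: C preferred on 4+2+1 = 7 ballots; D wins 12–7.
C vs E: C preferred on 2+1 = 3 ballots; E wins 16–3.
C vs H: 6 to 13, H.
D vs E: 10 to 9, D.
D vs H: D preferred on 3+2+3 = 8 ballots; H wins 11–8.
E vs H: E is ranked higher on 3+2+3 = 8 ballots, H on 11. H wins 11–8.
No alternative is winless: A beats D; B beats A; C beats A; D beats B; E beats A; H beats A. There is no Condorcet loser.

none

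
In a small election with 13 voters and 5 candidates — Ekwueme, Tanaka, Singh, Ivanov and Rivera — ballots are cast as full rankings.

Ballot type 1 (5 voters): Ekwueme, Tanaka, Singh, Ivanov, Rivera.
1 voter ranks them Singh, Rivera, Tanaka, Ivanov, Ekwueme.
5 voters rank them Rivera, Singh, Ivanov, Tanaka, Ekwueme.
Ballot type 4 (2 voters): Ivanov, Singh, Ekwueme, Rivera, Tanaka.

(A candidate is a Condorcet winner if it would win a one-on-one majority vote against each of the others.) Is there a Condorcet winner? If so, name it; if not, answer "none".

Head-to-head results (13 voters):
Ekwueme vs Tanaka: 7 to 6, Ekwueme.
Ekwueme vs Singh: 5 to 8, Singh.
Ekwueme vs Ivanov: Ivanov, 8–5.
Ekwueme–Rivera: Ekwueme 7–6.
Tanaka–Singh: Singh 8–5.
Tanaka–Ivanov: Ivanov 7–6.
Tanaka vs Rivera: Tanaka is ranked higher on 5 ballots, Rivera on 8. Rivera wins 8–5.
Singh–Ivanov: Singh 11–2.
Singh vs Rivera: Singh preferred on 5+1+2 = 8 ballots; Singh wins 8–5.
Ivanov vs Rivera: Ivanov preferred on 5+2 = 7 ballots; Ivanov wins 7–6.
Singh beats each of Ekwueme, Tanaka, Ivanov, Rivera — Singh is the Condorcet winner.

Singh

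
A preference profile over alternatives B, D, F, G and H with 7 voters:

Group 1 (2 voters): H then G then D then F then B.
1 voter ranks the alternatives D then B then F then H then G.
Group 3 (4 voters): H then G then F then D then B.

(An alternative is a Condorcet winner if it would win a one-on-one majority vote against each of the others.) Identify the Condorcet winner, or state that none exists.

Check each pair by majority over 7 ballots:
B vs D: B is ranked higher on 0 ballots, D on 7. D wins 7–0.
B vs F: 1 to 6, F.
B vs G: 1 to 6, G.
B vs H: 1 for B, 6 for H — H by 6–1.
D vs F: 2+1 = 3 for D, 4 for F — F by 4–3.
D vs G: 1 to 6, G.
D vs H: D preferred on 1 ballot; H wins 6–1.
F vs G: F is ranked higher on 1 ballot, G on 6. G wins 6–1.
F vs H: 1 for F, 6 for H — H by 6–1.
G vs H: 0 for G, 7 for H — H by 7–0.
H beats each of B, D, F, G — H is the Condorcet winner.

H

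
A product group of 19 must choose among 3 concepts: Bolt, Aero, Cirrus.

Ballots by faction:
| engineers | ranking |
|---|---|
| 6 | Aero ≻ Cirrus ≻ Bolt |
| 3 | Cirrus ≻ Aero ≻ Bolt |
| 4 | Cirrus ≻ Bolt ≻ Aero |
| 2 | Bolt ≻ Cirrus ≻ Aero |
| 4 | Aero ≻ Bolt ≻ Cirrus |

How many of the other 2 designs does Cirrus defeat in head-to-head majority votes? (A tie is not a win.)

Cirrus against each rival (19 engineers):
Cirrus vs Bolt: Cirrus, 13–6.
Cirrus vs Aero: 3+4+2 = 9 for Cirrus, 10 for Aero — Aero by 10–9.
Cirrus beats Bolt; loses to Aero — 1 pairwise win.

1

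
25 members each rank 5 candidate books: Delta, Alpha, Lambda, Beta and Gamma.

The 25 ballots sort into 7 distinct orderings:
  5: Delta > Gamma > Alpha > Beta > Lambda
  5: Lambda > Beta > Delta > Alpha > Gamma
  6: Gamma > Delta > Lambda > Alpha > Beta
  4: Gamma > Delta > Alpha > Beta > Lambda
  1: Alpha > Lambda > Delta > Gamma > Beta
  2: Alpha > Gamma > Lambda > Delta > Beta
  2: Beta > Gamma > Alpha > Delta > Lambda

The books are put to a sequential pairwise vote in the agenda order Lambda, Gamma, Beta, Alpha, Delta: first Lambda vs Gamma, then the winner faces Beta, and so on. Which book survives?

Gamma

Round 1: Lambda vs Gamma — 6–19, Gamma advances.
Round 2: Gamma vs Beta — 18–7, Gamma advances.
Round 3: Gamma vs Alpha — 17–8, Gamma advances.
Round 4: Gamma vs Delta — 14–11, Gamma advances.
The agenda winner is Gamma.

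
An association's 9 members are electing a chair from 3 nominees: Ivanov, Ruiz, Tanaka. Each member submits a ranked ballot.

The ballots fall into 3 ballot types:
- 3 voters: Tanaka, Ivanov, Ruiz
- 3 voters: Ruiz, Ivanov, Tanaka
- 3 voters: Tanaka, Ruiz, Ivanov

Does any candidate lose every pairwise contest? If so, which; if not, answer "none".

Pairwise majorities:
Ivanov–Ruiz: Ruiz 6–3.
Ivanov–Tanaka: Tanaka 6–3.
Ruiz vs Tanaka: Ruiz preferred on 3 ballots; Tanaka wins 6–3.
Ivanov is beaten in every head-to-head and is the Condorcet loser.

Ivanov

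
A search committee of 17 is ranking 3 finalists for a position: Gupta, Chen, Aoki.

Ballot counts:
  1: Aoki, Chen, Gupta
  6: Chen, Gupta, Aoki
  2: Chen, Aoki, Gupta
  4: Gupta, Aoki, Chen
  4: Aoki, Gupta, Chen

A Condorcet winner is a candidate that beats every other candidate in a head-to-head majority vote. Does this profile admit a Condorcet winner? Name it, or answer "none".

none

Check each pair by majority over 17 ballots:
Gupta vs Chen: 8 to 9, Chen.
Gupta vs Aoki: Gupta preferred on 6+4 = 10 ballots; Gupta wins 10–7.
Chen vs Aoki: Chen preferred on 6+2 = 8 ballots; Aoki wins 9–8.
Every candidate loses at least once (Gupta loses to Chen; Chen loses to Aoki; Aoki loses to Gupta). The majority relation contains the cycle Gupta → Aoki → Chen → Gupta, so there is no Condorcet winner.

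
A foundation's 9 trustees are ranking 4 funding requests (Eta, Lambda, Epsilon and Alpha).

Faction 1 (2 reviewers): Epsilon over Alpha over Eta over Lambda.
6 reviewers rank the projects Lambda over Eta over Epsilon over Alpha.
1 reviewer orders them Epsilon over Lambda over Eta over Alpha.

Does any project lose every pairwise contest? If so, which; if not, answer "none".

Head-to-head results (9 reviewers):
Eta vs Lambda: 2 to 7, Lambda.
Eta vs Epsilon: 6 for Eta, 3 for Epsilon — Eta by 6–3.
Eta–Alpha: Eta 7–2.
Lambda vs Epsilon: Lambda wins 6–3.
Lambda vs Alpha: 7 to 2, Lambda.
Epsilon vs Alpha: Epsilon wins 9–0.
Alpha loses to every other project — it is the Condorcet loser.

Alpha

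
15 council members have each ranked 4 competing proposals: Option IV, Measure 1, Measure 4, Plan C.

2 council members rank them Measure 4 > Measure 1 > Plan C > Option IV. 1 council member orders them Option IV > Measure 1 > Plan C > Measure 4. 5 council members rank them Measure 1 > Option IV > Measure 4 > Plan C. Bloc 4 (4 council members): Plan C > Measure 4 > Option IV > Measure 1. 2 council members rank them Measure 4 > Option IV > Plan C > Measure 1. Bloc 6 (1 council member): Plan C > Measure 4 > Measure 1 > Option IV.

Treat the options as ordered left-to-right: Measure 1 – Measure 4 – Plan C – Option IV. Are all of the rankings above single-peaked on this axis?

no

Axis positions: Measure 1=1, Measure 4=2, Plan C=3, Option IV=4.
Bloc 1 (peak Measure 4 at position 2): ranking walks positions 2-1-3-4, expanding outward from the peak — single-peaked.
Bloc 2: ranking walks positions 4-1-3-2; Measure 1 is ranked above Plan C even though Plan C lies between Measure 1 and the peak Option IV on the axis — preferences dip and rise again. Not single-peaked.
Bloc 3: ranking walks positions 1-4-2-3; Option IV is ranked above Measure 4 even though Measure 4 lies between Option IV and the peak Measure 1 on the axis — preferences dip and rise again. Not single-peaked.
Bloc 4 (peak Plan C at position 3): ranking walks positions 3-2-4-1, expanding outward from the peak — single-peaked.
Bloc 5: ranking walks positions 2-4-3-1; Option IV is ranked above Plan C even though Plan C lies between Option IV and the peak Measure 4 on the axis — preferences dip and rise again. Not single-peaked.
Bloc 6 (peak Plan C at position 3): ranking walks positions 3-2-1-4, expanding outward from the peak — single-peaked.
Bloc 2 violates single-peakedness, so the profile is not single-peaked on this axis.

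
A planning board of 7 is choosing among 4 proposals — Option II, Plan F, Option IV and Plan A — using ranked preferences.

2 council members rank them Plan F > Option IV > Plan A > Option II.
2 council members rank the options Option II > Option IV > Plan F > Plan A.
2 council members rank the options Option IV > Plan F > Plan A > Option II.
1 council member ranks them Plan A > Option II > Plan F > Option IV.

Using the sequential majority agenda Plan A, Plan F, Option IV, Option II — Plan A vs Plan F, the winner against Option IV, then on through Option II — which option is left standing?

Round 1: Plan A vs Plan F — 1–6, Plan F advances.
Round 2: Plan F vs Option IV — 3–4, Option IV advances.
Round 3: Option IV vs Option II — 4–3, Option IV advances.
The agenda winner is Option IV.

Option IV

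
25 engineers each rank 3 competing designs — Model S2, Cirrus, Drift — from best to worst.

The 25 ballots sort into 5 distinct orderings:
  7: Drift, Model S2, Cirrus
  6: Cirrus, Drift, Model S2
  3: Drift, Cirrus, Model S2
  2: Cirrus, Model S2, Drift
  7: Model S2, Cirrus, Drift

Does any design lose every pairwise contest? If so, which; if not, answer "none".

none

Head-to-head results (25 engineers):
Model S2 vs Cirrus: Model S2 wins 14–11.
Model S2 vs Drift: Model S2 preferred on 2+7 = 9 ballots; Drift wins 16–9.
Cirrus vs Drift: 6+2+7 = 15 for Cirrus, 10 for Drift — Cirrus by 15–10.
Every design wins at least one matchup (Model S2 beats Cirrus; Cirrus beats Drift; Drift beats Model S2), so there is no Condorcet loser.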